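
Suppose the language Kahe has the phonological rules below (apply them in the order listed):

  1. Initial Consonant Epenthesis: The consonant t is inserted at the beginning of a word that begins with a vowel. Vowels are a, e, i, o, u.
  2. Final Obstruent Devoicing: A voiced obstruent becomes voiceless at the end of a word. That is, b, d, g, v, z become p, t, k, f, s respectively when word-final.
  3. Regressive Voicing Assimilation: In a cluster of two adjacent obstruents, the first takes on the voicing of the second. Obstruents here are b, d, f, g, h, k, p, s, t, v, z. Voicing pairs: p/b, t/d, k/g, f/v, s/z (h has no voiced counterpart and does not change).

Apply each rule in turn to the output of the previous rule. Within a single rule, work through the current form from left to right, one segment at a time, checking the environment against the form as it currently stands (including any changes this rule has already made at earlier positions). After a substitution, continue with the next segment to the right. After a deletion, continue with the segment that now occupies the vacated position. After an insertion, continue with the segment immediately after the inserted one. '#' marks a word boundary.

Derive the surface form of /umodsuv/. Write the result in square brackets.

1 Initial Consonant Epenthesis: [umodsuv] → [tumodsuv]
2 Final Obstruent Devoicing: [tumodsuv] → [tumodsuf]
3 Regressive Voicing Assimilation: [tumodsuf] → [tumotsuf]

[tumotsuf]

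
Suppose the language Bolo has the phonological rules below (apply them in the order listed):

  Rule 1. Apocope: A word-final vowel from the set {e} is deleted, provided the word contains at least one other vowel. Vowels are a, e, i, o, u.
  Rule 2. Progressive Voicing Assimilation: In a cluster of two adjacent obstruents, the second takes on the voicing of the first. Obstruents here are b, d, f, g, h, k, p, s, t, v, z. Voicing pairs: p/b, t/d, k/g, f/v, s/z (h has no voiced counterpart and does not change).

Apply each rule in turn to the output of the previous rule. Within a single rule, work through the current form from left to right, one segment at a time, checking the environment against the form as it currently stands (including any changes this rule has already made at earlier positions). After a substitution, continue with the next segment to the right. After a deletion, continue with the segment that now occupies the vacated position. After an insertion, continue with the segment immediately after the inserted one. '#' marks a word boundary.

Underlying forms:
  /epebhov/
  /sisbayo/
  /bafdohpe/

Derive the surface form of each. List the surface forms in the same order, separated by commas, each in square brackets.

[epebhov], [sispayo], [baftohp]

/epebhov/:
  Rule 1 Apocope: no change — [epebhov]
  Rule 2 Progressive Voicing Assimilation: no change — [epebhov]
/sisbayo/:
  Rule 1 Apocope: no change — [sisbayo]
  Rule 2 Progressive Voicing Assimilation: [sisbayo] → [sispayo]
/bafdohpe/:
  Rule 1 Apocope: [bafdohpe] → [bafdohp]
  Rule 2 Progressive Voicing Assimilation: [bafdohp] → [baftohp]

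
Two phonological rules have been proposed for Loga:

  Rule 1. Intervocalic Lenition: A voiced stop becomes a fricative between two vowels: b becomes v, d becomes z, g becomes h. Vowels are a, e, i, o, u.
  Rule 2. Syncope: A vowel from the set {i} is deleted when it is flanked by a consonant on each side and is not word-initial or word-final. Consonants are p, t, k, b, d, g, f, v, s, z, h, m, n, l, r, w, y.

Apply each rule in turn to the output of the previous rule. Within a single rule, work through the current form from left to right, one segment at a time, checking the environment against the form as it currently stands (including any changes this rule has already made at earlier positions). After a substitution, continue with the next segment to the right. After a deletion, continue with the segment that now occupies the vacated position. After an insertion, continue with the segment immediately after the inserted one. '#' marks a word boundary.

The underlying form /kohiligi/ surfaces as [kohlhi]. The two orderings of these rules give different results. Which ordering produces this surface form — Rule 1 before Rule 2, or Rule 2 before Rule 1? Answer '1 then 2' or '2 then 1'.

Order 1 then 2:
  1 Intervocalic Lenition: [kohiligi] → [kohilihi]
  2 Syncope: [kohilihi] → [kohlhi]
  result: [kohlhi]
Order 2 then 1:
  2 Syncope: [kohiligi] → [kohlgi]
  1 Intervocalic Lenition: no change — [kohlgi]
  result: [kohlgi]

1 then 2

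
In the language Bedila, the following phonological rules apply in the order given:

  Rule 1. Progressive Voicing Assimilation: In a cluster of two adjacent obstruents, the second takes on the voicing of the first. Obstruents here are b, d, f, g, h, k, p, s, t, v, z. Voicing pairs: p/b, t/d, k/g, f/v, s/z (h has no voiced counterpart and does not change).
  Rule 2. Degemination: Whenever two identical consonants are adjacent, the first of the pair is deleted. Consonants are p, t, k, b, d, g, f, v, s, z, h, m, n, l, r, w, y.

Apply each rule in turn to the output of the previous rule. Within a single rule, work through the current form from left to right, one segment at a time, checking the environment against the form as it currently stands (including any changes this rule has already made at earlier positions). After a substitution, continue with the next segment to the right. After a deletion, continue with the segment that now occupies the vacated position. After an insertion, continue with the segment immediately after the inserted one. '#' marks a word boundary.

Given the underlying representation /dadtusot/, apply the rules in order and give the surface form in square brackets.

Rule 1 Progressive Voicing Assimilation: [dadtusot] → [daddusot]
Rule 2 Degemination: [daddusot] → [dadusot]

[dadusot]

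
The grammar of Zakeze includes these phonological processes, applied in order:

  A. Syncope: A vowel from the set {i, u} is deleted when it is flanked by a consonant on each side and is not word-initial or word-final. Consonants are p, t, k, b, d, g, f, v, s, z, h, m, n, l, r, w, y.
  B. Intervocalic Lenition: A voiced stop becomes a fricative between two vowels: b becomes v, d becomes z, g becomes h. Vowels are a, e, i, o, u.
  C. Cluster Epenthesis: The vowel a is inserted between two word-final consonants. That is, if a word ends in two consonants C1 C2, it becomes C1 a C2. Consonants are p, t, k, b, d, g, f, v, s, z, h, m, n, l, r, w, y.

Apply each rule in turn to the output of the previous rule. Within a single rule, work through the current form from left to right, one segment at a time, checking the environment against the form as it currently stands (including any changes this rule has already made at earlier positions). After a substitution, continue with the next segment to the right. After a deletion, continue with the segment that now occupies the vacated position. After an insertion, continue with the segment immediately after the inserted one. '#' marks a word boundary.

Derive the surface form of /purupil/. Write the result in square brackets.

A Syncope: [purupil] → [prpl]
B Intervocalic Lenition: no change — [prpl]
C Cluster Epenthesis: [prpl] → [prpal]

[prpal]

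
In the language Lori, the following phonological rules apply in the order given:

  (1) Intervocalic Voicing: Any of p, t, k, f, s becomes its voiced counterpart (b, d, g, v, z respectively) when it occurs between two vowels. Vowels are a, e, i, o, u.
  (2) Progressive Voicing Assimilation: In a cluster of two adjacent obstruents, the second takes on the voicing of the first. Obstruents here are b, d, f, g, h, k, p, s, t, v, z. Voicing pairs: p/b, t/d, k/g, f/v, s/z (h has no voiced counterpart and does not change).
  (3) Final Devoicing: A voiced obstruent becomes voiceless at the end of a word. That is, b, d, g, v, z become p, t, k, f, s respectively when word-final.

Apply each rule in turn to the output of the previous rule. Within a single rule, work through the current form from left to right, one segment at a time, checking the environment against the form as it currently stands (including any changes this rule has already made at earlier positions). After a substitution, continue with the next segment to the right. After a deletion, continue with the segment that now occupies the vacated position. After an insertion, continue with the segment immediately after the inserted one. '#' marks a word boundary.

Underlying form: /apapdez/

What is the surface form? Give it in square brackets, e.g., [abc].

(1) Intervocalic Voicing: [apapdez] → [abapdez]
(2) Progressive Voicing Assimilation: [abapdez] → [abaptez]
(3) Final Devoicing: [abaptez] → [abaptes]

[abaptes]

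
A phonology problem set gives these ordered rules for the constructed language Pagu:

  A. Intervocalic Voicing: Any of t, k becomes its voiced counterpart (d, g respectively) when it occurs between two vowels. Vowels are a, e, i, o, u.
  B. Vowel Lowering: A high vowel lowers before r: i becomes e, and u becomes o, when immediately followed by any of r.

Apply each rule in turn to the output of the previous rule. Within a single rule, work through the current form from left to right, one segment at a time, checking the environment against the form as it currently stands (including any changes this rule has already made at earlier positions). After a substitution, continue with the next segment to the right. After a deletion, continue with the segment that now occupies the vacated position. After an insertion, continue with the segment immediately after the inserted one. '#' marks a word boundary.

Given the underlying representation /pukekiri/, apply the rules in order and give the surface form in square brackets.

[pugegeri]

A Intervocalic Voicing: [pukekiri] → [pugegiri]
B Vowel Lowering: [pugegiri] → [pugegeri]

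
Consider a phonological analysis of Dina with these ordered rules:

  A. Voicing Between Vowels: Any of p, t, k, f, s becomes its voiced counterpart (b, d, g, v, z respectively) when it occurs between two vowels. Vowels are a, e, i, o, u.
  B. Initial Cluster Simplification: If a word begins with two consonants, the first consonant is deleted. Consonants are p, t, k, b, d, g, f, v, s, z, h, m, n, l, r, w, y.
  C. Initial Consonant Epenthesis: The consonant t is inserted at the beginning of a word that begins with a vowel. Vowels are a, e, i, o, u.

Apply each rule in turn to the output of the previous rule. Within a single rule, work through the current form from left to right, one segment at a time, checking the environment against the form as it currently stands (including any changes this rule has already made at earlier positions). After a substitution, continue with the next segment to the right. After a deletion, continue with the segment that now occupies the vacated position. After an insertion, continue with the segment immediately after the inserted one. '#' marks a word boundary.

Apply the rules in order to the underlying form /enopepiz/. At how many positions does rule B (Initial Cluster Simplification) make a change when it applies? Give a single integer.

0

A Voicing Between Vowels: [enopepiz] → [enobebiz]
B Initial Cluster Simplification: no change — [enobebiz]
C Initial Consonant Epenthesis: [enobebiz] → [tenobebiz]
Rule B changed 0 position(s).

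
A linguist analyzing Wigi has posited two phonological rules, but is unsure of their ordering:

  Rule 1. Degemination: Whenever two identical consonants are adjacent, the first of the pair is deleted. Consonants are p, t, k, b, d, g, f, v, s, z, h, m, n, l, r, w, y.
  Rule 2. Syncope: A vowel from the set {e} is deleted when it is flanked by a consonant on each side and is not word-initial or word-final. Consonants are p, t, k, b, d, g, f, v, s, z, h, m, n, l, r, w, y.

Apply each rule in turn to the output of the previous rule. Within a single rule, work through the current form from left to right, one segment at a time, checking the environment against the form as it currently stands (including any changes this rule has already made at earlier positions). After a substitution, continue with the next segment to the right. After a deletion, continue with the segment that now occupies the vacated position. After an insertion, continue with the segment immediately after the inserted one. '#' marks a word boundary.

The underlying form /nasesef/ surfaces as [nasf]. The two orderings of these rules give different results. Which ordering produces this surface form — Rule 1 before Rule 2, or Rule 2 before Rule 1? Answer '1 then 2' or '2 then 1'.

2 then 1

Order 1 then 2:
  1 Degemination: no change — [nasesef]
  2 Syncope: [nasesef] → [nassf]
  result: [nassf]
Order 2 then 1:
  2 Syncope: [nasesef] → [nassf]
  1 Degemination: [nassf] → [nasf]
  result: [nasf]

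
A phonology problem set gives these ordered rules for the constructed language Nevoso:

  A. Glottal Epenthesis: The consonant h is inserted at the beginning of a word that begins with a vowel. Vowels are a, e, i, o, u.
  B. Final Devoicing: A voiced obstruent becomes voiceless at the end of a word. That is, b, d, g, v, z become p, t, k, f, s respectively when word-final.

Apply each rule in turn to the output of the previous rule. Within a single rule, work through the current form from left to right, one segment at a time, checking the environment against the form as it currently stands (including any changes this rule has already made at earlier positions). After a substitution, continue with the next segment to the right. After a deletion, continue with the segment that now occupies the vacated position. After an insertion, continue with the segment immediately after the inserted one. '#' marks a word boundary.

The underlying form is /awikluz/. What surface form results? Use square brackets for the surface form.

[hawiklus]

A Glottal Epenthesis: [awikluz] → [hawikluz]
B Final Devoicing: [hawikluz] → [hawiklus]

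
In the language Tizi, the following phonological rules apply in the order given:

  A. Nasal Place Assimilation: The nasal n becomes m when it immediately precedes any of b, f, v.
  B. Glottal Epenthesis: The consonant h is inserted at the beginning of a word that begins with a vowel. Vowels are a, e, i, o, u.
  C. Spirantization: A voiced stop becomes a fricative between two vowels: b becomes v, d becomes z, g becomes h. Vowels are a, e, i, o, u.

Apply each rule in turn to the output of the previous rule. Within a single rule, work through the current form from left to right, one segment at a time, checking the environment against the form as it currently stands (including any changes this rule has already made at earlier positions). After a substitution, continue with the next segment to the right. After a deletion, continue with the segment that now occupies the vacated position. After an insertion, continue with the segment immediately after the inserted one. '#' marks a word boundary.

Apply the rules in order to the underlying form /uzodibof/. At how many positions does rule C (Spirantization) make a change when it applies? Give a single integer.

A Nasal Place Assimilation: no change — [uzodibof]
B Glottal Epenthesis: [uzodibof] → [huzodibof]
C Spirantization: [huzodibof] → [huzozivof]
Rule C changed 2 position(s).

2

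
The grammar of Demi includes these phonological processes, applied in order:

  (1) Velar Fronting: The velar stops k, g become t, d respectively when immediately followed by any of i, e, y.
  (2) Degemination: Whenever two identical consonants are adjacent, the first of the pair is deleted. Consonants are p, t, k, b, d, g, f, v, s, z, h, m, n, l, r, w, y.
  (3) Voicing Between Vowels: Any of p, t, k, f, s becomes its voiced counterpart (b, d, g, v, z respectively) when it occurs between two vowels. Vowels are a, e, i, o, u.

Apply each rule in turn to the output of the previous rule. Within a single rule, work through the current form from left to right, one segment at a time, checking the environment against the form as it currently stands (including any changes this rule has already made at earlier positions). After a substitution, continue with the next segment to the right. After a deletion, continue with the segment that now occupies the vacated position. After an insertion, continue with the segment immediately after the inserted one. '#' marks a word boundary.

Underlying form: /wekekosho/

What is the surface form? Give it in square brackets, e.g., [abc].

(1) Velar Fronting: [wekekosho] → [wetekosho]
(2) Degemination: no change — [wetekosho]
(3) Voicing Between Vowels: [wetekosho] → [wedegosho]

[wedegosho]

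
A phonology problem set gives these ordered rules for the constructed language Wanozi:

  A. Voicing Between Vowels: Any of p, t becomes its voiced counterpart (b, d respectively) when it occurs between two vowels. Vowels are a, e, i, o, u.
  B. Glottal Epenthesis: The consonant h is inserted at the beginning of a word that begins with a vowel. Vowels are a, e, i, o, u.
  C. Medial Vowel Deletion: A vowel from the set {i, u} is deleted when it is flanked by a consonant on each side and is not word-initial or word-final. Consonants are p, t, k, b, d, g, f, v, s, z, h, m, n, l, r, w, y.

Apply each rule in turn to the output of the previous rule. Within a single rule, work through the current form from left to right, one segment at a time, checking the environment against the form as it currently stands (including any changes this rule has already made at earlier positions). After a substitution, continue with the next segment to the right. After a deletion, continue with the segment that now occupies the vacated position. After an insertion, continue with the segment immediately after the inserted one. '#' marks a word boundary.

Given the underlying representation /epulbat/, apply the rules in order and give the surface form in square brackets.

A Voicing Between Vowels: [epulbat] → [ebulbat]
B Glottal Epenthesis: [ebulbat] → [hebulbat]
C Medial Vowel Deletion: [hebulbat] → [heblbat]

[heblbat]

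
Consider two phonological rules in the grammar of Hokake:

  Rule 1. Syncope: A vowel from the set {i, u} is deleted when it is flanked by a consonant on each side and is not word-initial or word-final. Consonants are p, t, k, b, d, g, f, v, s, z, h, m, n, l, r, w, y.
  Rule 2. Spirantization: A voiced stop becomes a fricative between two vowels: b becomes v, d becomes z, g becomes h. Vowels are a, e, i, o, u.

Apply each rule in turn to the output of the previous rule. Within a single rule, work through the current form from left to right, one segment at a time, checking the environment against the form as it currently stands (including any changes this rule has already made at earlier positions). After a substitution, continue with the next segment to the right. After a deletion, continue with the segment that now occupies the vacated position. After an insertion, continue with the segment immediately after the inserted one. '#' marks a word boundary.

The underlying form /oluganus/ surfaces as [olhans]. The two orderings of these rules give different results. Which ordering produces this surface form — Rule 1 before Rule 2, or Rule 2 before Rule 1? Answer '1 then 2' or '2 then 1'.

Order 1 then 2:
  1 Syncope: [oluganus] → [olgans]
  2 Spirantization: no change — [olgans]
  result: [olgans]
Order 2 then 1:
  2 Spirantization: [oluganus] → [oluhanus]
  1 Syncope: [oluhanus] → [olhans]
  result: [olhans]

2 then 1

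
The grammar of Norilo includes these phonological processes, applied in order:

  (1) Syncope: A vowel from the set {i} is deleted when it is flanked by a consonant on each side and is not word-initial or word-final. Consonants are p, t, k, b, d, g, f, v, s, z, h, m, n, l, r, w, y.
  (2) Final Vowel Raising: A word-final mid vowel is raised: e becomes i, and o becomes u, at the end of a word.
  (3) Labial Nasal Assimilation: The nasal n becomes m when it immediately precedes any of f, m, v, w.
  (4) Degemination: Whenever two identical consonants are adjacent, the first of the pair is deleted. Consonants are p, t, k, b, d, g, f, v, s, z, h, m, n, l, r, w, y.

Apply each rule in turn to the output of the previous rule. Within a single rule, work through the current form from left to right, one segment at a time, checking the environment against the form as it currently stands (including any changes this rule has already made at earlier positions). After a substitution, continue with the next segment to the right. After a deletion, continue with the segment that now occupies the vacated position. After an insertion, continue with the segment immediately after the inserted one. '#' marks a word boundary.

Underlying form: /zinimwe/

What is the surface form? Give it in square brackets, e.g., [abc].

(1) Syncope: [zinimwe] → [znmwe]
(2) Final Vowel Raising: [znmwe] → [znmwi]
(3) Labial Nasal Assimilation: [znmwi] → [zmmwi]
(4) Degemination: [zmmwi] → [zmwi]

[zmwi]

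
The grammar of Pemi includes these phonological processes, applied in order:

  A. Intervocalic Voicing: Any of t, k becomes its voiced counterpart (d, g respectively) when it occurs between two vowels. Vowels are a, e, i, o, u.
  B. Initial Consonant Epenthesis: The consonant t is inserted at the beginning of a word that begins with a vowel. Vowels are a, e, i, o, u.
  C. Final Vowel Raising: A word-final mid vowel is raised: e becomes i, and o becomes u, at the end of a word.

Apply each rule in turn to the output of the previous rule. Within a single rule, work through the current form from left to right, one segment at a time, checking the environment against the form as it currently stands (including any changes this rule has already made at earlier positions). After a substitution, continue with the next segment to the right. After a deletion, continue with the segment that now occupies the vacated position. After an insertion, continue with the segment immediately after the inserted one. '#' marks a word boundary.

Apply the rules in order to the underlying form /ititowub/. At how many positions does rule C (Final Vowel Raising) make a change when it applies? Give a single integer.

A Intervocalic Voicing: [ititowub] → [ididowub]
B Initial Consonant Epenthesis: [ididowub] → [tididowub]
C Final Vowel Raising: no change — [tididowub]
Rule C changed 0 position(s).

0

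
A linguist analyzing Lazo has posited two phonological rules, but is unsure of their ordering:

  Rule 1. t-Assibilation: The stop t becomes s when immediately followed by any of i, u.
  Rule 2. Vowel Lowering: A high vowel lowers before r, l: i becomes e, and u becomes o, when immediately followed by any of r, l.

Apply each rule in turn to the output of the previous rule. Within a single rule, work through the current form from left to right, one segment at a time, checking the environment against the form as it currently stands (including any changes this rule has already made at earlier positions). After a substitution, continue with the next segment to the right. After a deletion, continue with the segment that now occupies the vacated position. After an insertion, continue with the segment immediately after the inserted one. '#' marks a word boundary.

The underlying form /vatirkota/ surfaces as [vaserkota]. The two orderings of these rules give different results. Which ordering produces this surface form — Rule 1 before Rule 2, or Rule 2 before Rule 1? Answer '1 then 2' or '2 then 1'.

1 then 2

Order 1 then 2:
  1 t-Assibilation: [vatirkota] → [vasirkota]
  2 Vowel Lowering: [vasirkota] → [vaserkota]
  result: [vaserkota]
Order 2 then 1:
  2 Vowel Lowering: [vatirkota] → [vaterkota]
  1 t-Assibilation: no change — [vaterkota]
  result: [vaterkota]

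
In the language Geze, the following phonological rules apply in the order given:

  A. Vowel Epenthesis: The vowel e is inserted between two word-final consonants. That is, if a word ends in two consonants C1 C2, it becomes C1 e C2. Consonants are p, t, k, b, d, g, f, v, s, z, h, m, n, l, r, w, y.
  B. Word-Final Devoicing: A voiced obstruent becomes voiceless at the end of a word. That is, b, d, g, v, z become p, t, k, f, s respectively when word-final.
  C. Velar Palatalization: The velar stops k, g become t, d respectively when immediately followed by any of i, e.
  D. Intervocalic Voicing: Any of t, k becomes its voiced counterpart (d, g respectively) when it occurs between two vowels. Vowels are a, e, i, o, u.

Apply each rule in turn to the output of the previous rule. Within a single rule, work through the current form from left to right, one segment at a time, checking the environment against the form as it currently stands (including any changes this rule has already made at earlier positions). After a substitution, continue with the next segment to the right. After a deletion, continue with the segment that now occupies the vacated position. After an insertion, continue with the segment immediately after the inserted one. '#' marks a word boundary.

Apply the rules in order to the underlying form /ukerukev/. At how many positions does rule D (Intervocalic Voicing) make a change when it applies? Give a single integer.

A Vowel Epenthesis: no change — [ukerukev]
B Word-Final Devoicing: [ukerukev] → [ukerukef]
C Velar Palatalization: [ukerukef] → [uterutef]
D Intervocalic Voicing: [uterutef] → [uderudef]
Rule D changed 2 position(s).

2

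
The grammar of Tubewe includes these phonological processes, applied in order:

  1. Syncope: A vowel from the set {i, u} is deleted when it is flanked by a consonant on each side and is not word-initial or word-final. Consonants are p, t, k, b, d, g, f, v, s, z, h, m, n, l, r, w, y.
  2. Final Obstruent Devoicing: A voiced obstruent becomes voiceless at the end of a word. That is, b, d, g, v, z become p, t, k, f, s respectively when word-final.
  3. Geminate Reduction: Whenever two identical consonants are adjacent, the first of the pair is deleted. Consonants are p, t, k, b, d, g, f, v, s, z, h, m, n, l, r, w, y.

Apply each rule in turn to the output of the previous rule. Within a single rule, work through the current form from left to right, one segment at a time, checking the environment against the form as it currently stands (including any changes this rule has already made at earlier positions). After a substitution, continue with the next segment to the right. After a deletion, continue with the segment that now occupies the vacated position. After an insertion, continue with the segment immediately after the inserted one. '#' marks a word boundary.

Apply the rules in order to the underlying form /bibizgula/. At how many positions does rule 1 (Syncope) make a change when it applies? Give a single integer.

3

1 Syncope: [bibizgula] → [bbzgla]
2 Final Obstruent Devoicing: no change — [bbzgla]
3 Geminate Reduction: [bbzgla] → [bzgla]
Rule 1 changed 3 position(s).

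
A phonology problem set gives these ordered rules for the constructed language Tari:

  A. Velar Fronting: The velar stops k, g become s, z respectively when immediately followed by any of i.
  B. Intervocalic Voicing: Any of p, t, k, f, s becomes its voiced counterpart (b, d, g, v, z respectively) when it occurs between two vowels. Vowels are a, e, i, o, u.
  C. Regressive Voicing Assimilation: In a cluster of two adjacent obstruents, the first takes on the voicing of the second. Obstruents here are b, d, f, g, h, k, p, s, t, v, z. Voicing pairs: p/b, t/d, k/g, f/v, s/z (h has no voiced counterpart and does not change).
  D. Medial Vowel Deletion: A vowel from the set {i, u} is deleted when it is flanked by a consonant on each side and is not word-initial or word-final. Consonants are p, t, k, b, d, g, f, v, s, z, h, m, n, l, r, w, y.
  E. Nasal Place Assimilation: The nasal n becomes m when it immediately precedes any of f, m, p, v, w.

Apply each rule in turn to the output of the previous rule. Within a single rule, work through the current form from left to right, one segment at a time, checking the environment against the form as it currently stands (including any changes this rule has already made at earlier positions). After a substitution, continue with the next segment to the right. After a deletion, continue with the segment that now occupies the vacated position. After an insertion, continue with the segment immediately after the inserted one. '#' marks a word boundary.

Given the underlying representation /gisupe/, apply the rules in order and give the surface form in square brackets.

A Velar Fronting: [gisupe] → [zisupe]
B Intervocalic Voicing: [zisupe] → [zizube]
C Regressive Voicing Assimilation: no change — [zizube]
D Medial Vowel Deletion: [zizube] → [zzbe]
E Nasal Place Assimilation: no change — [zzbe]

[zzbe]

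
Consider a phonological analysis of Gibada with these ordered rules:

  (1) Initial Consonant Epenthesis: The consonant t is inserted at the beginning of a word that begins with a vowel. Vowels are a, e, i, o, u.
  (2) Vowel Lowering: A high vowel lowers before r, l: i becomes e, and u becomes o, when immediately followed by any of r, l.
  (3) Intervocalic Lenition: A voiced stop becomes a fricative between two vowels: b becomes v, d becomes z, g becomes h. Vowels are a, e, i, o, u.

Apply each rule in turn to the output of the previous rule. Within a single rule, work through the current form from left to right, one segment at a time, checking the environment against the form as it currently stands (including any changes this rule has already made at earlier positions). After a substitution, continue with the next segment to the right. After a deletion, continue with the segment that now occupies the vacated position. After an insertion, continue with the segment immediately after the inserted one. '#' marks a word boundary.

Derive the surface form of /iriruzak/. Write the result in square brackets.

(1) Initial Consonant Epenthesis: [iriruzak] → [tiriruzak]
(2) Vowel Lowering: [tiriruzak] → [tereruzak]
(3) Intervocalic Lenition: no change — [tereruzak]

[tereruzak]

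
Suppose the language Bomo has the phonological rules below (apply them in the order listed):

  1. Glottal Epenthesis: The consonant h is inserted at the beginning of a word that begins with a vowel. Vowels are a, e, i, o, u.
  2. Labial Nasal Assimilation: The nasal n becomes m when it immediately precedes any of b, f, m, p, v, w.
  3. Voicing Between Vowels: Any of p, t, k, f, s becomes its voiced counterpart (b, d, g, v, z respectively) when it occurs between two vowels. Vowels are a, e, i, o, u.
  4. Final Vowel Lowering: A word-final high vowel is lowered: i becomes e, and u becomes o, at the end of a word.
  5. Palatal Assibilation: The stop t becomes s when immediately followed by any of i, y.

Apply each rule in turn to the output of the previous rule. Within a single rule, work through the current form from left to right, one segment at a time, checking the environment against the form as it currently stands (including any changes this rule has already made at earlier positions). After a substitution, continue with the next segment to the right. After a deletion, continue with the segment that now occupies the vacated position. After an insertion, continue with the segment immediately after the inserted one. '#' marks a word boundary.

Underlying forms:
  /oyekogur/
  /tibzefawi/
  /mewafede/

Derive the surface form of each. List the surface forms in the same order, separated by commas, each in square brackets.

/oyekogur/:
  1 Glottal Epenthesis: [oyekogur] → [hoyekogur]
  2 Labial Nasal Assimilation: no change — [hoyekogur]
  3 Voicing Between Vowels: [hoyekogur] → [hoyegogur]
  4 Final Vowel Lowering: no change — [hoyegogur]
  5 Palatal Assibilation: no change — [hoyegogur]
/tibzefawi/:
  1 Glottal Epenthesis: no change — [tibzefawi]
  2 Labial Nasal Assimilation: no change — [tibzefawi]
  3 Voicing Between Vowels: [tibzefawi] → [tibzevawi]
  4 Final Vowel Lowering: [tibzevawi] → [tibzevawe]
  5 Palatal Assibilation: [tibzevawe] → [sibzevawe]
/mewafede/:
  1 Glottal Epenthesis: no change — [mewafede]
  2 Labial Nasal Assimilation: no change — [mewafede]
  3 Voicing Between Vowels: [mewafede] → [mewavede]
  4 Final Vowel Lowering: no change — [mewavede]
  5 Palatal Assibilation: no change — [mewavede]

[hoyegogur], [sibzevawe], [mewavede]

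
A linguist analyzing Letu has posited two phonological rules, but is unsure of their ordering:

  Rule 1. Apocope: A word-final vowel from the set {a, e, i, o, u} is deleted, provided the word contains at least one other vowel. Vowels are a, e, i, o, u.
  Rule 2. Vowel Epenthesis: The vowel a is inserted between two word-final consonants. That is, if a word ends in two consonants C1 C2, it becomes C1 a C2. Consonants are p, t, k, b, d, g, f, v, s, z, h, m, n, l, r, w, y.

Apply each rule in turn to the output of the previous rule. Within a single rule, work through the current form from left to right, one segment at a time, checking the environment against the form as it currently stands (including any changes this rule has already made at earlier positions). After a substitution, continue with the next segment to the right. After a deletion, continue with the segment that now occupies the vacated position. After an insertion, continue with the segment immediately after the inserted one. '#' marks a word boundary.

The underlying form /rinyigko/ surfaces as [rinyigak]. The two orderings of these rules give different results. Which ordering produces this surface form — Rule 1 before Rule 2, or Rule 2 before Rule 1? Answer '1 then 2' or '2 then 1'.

Order 1 then 2:
  1 Apocope: [rinyigko] → [rinyigk]
  2 Vowel Epenthesis: [rinyigk] → [rinyigak]
  result: [rinyigak]
Order 2 then 1:
  2 Vowel Epenthesis: no change — [rinyigko]
  1 Apocope: [rinyigko] → [rinyigk]
  result: [rinyigk]

1 then 2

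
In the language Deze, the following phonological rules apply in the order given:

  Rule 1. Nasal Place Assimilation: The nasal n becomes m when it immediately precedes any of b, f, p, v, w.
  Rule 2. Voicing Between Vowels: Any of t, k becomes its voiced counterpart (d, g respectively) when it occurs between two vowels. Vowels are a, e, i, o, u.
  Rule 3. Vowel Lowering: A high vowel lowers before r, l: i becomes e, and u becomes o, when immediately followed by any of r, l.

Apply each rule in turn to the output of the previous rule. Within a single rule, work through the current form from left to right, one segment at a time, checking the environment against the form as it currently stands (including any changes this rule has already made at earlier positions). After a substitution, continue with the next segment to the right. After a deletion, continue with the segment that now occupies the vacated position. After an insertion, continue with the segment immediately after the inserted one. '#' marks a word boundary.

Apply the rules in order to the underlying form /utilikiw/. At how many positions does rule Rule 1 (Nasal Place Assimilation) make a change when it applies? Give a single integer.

Rule 1 Nasal Place Assimilation: no change — [utilikiw]
Rule 2 Voicing Between Vowels: [utilikiw] → [udiligiw]
Rule 3 Vowel Lowering: [udiligiw] → [udeligiw]
Rule Rule 1 changed 0 position(s).

0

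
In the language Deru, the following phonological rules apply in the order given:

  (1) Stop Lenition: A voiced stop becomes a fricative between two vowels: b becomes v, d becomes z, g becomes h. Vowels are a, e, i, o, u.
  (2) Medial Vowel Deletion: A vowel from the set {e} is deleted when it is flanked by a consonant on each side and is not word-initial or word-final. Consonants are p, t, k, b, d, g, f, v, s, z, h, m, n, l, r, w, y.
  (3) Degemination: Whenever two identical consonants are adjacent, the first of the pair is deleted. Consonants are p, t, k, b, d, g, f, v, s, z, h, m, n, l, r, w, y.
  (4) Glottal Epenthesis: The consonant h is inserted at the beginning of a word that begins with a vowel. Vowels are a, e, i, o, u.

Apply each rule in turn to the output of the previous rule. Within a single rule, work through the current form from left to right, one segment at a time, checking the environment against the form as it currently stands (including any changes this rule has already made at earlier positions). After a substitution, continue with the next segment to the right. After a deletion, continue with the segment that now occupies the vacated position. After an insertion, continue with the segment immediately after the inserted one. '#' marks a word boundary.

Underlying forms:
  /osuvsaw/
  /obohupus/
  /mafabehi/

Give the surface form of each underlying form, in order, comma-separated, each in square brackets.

/osuvsaw/:
  (1) Stop Lenition: no change — [osuvsaw]
  (2) Medial Vowel Deletion: no change — [osuvsaw]
  (3) Degemination: no change — [osuvsaw]
  (4) Glottal Epenthesis: [osuvsaw] → [hosuvsaw]
/obohupus/:
  (1) Stop Lenition: [obohupus] → [ovohupus]
  (2) Medial Vowel Deletion: no change — [ovohupus]
  (3) Degemination: no change — [ovohupus]
  (4) Glottal Epenthesis: [ovohupus] → [hovohupus]
/mafabehi/:
  (1) Stop Lenition: [mafabehi] → [mafavehi]
  (2) Medial Vowel Deletion: [mafavehi] → [mafavhi]
  (3) Degemination: no change — [mafavhi]
  (4) Glottal Epenthesis: no change — [mafavhi]

[hosuvsaw], [hovohupus], [mafavhi]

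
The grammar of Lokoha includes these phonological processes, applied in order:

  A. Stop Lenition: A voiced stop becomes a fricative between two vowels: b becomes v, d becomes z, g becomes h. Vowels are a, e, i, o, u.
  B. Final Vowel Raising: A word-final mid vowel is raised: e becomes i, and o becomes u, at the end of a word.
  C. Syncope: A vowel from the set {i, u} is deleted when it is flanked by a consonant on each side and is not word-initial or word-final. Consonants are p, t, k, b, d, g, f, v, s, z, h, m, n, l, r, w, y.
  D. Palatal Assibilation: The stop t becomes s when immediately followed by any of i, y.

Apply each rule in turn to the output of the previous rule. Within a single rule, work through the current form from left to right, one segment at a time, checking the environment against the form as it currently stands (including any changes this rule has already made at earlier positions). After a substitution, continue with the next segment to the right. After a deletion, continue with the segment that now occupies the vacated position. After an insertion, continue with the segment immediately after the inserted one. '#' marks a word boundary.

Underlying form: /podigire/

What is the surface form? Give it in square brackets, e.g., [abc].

[pozhri]

A Stop Lenition: [podigire] → [pozihire]
B Final Vowel Raising: [pozihire] → [pozihiri]
C Syncope: [pozihiri] → [pozhri]
D Palatal Assibilation: no change — [pozhri]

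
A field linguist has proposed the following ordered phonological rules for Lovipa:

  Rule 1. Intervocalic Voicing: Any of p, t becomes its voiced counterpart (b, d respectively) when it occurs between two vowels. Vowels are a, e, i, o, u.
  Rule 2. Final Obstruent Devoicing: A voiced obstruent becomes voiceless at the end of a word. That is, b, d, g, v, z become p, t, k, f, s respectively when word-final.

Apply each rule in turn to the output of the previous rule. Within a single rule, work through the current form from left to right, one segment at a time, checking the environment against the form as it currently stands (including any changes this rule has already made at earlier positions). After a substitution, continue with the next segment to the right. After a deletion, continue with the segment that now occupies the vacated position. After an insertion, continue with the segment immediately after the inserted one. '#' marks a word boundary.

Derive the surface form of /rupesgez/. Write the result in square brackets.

[rubesges]

Rule 1 Intervocalic Voicing: [rupesgez] → [rubesgez]
Rule 2 Final Obstruent Devoicing: [rubesgez] → [rubesges]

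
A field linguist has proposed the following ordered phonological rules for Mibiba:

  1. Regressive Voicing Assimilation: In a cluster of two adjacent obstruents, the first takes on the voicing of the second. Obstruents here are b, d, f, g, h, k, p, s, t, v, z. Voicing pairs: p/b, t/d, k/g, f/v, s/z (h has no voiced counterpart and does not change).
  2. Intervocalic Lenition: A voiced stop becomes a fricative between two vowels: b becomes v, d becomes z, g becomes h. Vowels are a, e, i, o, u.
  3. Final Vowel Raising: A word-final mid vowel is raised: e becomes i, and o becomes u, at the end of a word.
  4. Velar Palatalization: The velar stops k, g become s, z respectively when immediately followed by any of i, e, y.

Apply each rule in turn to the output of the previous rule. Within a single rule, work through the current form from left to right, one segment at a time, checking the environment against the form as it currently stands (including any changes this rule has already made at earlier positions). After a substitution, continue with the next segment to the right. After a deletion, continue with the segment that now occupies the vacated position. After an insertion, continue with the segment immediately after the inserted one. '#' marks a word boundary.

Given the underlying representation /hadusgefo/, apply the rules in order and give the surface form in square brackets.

[hazuzzefu]

1 Regressive Voicing Assimilation: [hadusgefo] → [haduzgefo]
2 Intervocalic Lenition: [haduzgefo] → [hazuzgefo]
3 Final Vowel Raising: [hazuzgefo] → [hazuzgefu]
4 Velar Palatalization: [hazuzgefu] → [hazuzzefu]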